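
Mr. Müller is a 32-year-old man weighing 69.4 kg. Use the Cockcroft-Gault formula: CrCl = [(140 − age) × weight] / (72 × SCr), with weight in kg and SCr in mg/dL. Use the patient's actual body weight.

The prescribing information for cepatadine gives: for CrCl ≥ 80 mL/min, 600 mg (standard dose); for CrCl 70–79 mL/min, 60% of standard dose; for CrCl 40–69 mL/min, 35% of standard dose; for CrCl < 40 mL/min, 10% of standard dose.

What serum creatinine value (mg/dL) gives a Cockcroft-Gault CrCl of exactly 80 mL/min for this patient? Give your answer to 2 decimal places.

Standard dose requires CrCl ≥ 80 mL/min.
Set (140 − 32) × 69.4 / (72 × SCr) = 80
SCr = (140 − 32) × 69.4 / (72 × 80) = 1.301 mg/dL

1.30 mg/dL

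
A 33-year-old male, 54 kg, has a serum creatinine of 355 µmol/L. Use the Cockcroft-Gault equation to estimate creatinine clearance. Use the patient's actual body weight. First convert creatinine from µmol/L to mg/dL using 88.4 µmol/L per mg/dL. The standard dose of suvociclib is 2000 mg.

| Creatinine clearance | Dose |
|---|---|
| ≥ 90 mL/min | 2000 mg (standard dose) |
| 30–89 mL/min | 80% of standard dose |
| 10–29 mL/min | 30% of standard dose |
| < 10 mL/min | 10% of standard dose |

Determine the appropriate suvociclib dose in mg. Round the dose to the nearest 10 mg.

600 mg

SCr = 355 / 88.4 = 4.016 mg/dL
CrCl = (140 − 33) × 54 / (72 × 4.016) = 5778.0 / 289.15 ≈ 20.0 mL/min
CrCl ≈ 20 mL/min → bracket 10–29 mL/min.
30% of 2000 mg = 600 mg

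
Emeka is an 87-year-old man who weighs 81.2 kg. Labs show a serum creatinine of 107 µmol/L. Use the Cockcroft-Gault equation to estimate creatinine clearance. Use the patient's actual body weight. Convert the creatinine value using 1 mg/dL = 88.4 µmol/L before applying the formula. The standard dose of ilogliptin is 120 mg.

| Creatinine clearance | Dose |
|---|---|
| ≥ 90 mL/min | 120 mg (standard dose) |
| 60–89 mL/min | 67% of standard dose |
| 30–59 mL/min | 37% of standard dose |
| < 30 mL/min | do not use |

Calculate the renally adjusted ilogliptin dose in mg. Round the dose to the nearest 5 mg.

45 mg

SCr = 107 / 88.4 = 1.21 mg/dL
CrCl = (140 − 87) × 81.2 / (72 × 1.21) = 4303.6 / 87.12 ≈ 49.4 mL/min
CrCl ≈ 49 mL/min → bracket 30–59 mL/min.
37% of 120 mg = 44.4 mg → 45 mg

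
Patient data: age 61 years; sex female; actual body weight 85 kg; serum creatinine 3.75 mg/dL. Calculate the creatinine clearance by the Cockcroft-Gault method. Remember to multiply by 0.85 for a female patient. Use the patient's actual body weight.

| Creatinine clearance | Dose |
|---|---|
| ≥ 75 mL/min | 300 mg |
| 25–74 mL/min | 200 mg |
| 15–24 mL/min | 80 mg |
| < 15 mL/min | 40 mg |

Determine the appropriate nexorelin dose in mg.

80 mg

CrCl = (140 − 61) × 85 / (72 × 3.75) × 0.85 = 6715.0 / 270.00 × 0.85 ≈ 21.1 mL/min
CrCl ≈ 21 mL/min → bracket 15–24 mL/min.
Dose for this bracket: 80 mg.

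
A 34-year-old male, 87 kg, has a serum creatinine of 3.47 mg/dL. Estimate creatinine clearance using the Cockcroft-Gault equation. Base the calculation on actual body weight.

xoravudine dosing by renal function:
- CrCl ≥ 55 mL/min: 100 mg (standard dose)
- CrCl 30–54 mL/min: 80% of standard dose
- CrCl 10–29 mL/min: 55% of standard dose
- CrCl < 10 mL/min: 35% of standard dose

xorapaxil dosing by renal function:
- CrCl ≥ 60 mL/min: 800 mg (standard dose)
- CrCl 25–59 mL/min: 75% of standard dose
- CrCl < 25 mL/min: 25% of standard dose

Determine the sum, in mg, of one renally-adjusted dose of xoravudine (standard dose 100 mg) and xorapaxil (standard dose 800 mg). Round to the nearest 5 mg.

CrCl = (140 − 34) × 87 / (72 × 3.47) = 9222.0 / 249.84 ≈ 36.9 mL/min
CrCl ≈ 37 mL/min.
xoravudine: 30–54 mL/min → 80% of 100 mg = 80 mg.
xorapaxil: 25–59 mL/min → 75% of 800 mg = 600 mg.
Total = 80 + 600 = 680 mg.

680 mg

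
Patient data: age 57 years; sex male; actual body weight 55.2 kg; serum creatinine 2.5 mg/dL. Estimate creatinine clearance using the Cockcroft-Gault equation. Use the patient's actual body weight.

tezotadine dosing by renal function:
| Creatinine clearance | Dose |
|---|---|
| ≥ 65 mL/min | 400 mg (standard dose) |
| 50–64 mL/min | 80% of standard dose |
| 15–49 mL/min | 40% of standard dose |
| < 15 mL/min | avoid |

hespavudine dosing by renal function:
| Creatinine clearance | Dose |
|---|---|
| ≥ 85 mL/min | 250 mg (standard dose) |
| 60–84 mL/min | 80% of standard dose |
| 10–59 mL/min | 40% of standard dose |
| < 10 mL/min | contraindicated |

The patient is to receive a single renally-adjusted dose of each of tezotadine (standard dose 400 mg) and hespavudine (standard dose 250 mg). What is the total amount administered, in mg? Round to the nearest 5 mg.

260 mg

CrCl = (140 − 57) × 55.2 / (72 × 2.5) = 4581.6 / 180.00 ≈ 25.5 mL/min
CrCl ≈ 25 mL/min.
tezotadine: 15–49 mL/min → 40% of 400 mg = 160 mg.
hespavudine: 10–59 mL/min → 40% of 250 mg = 100 mg.
Total = 160 + 100 = 260 mg.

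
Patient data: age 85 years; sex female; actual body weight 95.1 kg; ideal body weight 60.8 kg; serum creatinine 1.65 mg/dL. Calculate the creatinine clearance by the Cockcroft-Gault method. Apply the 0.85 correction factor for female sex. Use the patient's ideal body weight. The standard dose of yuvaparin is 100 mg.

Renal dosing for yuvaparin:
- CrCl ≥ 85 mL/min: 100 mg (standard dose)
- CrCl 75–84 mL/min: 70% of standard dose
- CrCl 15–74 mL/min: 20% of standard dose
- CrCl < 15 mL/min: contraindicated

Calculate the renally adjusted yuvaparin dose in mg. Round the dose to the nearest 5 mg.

20 mg

CrCl = (140 − 85) × 60.8 / (72 × 1.65) × 0.85 = 3344.0 / 118.80 × 0.85 ≈ 23.9 mL/min
CrCl ≈ 24 mL/min → bracket 15–74 mL/min.
20% of 100 mg = 20 mg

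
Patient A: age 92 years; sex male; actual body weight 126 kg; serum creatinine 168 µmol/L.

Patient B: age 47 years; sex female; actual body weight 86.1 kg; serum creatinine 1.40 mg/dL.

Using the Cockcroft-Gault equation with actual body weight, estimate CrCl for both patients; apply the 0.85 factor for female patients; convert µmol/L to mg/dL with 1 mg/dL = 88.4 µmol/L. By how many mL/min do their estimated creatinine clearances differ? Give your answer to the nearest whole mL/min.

23 mL/min

Patient A: SCr = 168 / 88.4 = 1.9 mg/dL
Patient A: CrCl = (140 − 92) × 126 / (72 × 1.9) = 6048.0 / 136.80 ≈ 44.2 mL/min
Patient B: CrCl = (140 − 47) × 86.1 / (72 × 1.4) × 0.85 = 8007.3 / 100.80 × 0.85 ≈ 67.5 mL/min
|44.2 − 67.5| = 23.3 mL/min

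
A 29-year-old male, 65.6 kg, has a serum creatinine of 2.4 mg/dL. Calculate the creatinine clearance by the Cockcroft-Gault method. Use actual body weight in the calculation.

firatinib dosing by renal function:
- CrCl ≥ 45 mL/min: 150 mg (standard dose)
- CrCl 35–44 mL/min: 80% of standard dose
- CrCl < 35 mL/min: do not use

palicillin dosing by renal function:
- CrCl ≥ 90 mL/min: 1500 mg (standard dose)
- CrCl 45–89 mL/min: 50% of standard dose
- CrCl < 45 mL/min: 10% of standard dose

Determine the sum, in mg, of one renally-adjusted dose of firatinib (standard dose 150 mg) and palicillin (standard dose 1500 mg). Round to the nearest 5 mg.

CrCl = (140 − 29) × 65.6 / (72 × 2.4) = 7281.6 / 172.80 ≈ 42.1 mL/min
CrCl ≈ 42 mL/min.
firatinib: 35–44 mL/min → 80% of 150 mg = 120 mg.
palicillin: < 45 mL/min → 10% of 1500 mg = 150 mg.
Total = 120 + 150 = 270 mg.

270 mg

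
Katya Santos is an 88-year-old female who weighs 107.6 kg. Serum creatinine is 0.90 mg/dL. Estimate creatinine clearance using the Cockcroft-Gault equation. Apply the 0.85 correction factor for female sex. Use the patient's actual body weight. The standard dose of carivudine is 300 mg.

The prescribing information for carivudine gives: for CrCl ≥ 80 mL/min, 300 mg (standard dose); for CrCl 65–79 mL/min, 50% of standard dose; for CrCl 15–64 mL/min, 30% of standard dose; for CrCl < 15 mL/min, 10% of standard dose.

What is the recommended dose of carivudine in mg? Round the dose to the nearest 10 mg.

CrCl = (140 − 88) × 107.6 / (72 × 0.9) × 0.85 = 5595.2 / 64.80 × 0.85 ≈ 73.4 mL/min
CrCl ≈ 73 mL/min → bracket 65–79 mL/min.
50% of 300 mg = 150 mg

150 mg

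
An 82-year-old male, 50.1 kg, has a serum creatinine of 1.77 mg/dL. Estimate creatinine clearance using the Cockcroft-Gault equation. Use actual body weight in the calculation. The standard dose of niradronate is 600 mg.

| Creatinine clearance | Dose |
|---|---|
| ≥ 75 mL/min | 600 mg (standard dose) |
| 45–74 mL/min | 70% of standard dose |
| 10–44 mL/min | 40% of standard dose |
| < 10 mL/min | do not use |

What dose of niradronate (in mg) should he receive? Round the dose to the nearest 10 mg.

240 mg

CrCl = (140 − 82) × 50.1 / (72 × 1.77) = 2905.8 / 127.44 ≈ 22.8 mL/min
CrCl ≈ 23 mL/min → bracket 10–44 mL/min.
40% of 600 mg = 240 mg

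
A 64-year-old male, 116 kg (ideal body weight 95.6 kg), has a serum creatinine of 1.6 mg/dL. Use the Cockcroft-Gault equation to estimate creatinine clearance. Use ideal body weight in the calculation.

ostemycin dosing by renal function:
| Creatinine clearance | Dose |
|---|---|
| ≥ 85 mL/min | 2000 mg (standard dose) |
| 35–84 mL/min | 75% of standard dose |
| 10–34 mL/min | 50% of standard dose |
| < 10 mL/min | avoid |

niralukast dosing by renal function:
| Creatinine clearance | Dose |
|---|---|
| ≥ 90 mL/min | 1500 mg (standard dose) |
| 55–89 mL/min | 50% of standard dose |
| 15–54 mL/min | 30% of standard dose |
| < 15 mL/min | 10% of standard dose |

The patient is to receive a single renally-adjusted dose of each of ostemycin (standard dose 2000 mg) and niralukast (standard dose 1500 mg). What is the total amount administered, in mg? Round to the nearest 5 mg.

CrCl = (140 − 64) × 95.6 / (72 × 1.6) = 7265.6 / 115.20 ≈ 63.1 mL/min
CrCl ≈ 63 mL/min.
ostemycin: 35–84 mL/min → 75% of 2000 mg = 1500 mg.
niralukast: 55–89 mL/min → 50% of 1500 mg = 750 mg.
Total = 1500 + 750 = 2250 mg.

2250 mg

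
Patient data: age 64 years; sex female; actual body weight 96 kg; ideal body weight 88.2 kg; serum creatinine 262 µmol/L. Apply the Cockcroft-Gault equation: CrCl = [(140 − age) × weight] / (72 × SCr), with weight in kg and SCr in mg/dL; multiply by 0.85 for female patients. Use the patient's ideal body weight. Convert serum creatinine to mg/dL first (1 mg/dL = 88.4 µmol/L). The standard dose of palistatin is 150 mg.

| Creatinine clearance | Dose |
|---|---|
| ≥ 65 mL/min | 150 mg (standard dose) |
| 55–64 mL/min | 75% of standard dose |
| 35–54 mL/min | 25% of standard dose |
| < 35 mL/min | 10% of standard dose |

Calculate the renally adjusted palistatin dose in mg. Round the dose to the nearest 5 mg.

15 mg

SCr = 262 / 88.4 = 2.964 mg/dL
CrCl = (140 − 64) × 88.2 / (72 × 2.964) × 0.85 = 6703.2 / 213.41 × 0.85 ≈ 26.7 mL/min
CrCl ≈ 27 mL/min → bracket < 35 mL/min.
10% of 150 mg = 15 mg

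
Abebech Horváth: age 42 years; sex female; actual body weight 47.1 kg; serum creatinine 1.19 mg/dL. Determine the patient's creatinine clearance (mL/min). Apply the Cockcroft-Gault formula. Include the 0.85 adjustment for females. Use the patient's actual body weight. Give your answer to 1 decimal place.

45.8 mL/min

CrCl = (140 − 42) × 47.1 / (72 × 1.19) × 0.85 = 4615.8 / 85.68 × 0.85 ≈ 45.8 mL/min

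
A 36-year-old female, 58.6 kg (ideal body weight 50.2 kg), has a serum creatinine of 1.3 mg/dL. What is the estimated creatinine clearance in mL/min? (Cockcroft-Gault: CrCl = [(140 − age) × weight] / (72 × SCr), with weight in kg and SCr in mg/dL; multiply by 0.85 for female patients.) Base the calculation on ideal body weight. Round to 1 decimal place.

CrCl = (140 − 36) × 50.2 / (72 × 1.3) × 0.85 = 5220.8 / 93.60 × 0.85 ≈ 47.4 mL/min

47.4 mL/min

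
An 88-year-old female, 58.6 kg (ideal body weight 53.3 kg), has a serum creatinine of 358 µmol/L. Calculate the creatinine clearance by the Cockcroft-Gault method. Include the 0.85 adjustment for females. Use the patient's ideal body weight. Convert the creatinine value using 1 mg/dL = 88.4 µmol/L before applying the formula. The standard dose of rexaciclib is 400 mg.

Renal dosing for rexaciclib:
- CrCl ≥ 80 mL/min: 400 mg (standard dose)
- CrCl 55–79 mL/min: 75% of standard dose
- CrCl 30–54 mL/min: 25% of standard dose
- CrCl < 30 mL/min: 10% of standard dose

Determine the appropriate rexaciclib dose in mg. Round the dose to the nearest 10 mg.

SCr = 358 / 88.4 = 4.05 mg/dL
CrCl = (140 − 88) × 53.3 / (72 × 4.05) × 0.85 = 2771.6 / 291.60 × 0.85 ≈ 8.1 mL/min
CrCl ≈ 8 mL/min → bracket < 30 mL/min.
10% of 400 mg = 40 mg

40 mg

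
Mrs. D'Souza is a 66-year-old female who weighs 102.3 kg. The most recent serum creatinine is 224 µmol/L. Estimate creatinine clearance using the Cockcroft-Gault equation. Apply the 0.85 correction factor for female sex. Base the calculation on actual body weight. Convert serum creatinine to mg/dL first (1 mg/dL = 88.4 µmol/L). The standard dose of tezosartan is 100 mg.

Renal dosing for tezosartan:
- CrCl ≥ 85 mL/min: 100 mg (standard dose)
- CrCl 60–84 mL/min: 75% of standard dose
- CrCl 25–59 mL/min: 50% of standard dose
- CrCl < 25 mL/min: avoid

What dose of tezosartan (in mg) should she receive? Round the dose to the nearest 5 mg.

50 mg

SCr = 224 / 88.4 = 2.534 mg/dL
CrCl = (140 − 66) × 102.3 / (72 × 2.534) × 0.85 = 7570.2 / 182.45 × 0.85 ≈ 35.3 mL/min
CrCl ≈ 35 mL/min → bracket 25–59 mL/min.
50% of 100 mg = 50 mg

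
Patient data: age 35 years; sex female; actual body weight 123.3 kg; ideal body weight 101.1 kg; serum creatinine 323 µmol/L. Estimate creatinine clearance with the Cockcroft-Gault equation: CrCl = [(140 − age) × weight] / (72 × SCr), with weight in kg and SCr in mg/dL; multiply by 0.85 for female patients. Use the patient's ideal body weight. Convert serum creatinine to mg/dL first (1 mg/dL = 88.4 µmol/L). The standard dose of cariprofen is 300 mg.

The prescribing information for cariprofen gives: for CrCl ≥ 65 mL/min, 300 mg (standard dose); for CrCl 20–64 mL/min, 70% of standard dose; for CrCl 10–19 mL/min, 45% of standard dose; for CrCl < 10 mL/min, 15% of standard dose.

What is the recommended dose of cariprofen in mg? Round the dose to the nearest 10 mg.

210 mg

SCr = 323 / 88.4 = 3.654 mg/dL
CrCl = (140 − 35) × 101.1 / (72 × 3.654) × 0.85 = 10615.5 / 263.09 × 0.85 ≈ 34.3 mL/min
CrCl ≈ 34 mL/min → bracket 20–64 mL/min.
70% of 300 mg = 210 mg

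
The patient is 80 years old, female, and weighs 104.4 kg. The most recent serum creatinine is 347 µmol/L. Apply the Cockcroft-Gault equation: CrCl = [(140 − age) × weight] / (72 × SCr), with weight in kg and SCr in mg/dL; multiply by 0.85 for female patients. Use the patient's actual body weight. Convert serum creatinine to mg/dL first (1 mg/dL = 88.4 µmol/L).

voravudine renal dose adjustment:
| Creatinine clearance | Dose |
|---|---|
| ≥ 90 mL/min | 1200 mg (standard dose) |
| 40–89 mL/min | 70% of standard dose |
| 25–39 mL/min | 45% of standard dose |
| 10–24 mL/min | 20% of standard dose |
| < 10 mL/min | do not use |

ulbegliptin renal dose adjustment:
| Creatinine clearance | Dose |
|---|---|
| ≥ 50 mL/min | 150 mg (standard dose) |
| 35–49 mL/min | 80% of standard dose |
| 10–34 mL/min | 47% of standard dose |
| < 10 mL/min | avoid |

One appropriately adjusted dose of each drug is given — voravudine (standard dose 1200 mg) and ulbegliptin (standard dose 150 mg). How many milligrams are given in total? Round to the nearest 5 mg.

310 mg

SCr = 347 / 88.4 = 3.925 mg/dL
CrCl = (140 − 80) × 104.4 / (72 × 3.925) × 0.85 = 6264.0 / 282.60 × 0.85 ≈ 18.8 mL/min
CrCl ≈ 19 mL/min.
voravudine: 10–24 mL/min → 20% of 1200 mg = 240 mg.
ulbegliptin: 10–34 mL/min → 47% of 150 mg = 70.5 mg.
Total = 240 + 70.5 = 310.5 mg.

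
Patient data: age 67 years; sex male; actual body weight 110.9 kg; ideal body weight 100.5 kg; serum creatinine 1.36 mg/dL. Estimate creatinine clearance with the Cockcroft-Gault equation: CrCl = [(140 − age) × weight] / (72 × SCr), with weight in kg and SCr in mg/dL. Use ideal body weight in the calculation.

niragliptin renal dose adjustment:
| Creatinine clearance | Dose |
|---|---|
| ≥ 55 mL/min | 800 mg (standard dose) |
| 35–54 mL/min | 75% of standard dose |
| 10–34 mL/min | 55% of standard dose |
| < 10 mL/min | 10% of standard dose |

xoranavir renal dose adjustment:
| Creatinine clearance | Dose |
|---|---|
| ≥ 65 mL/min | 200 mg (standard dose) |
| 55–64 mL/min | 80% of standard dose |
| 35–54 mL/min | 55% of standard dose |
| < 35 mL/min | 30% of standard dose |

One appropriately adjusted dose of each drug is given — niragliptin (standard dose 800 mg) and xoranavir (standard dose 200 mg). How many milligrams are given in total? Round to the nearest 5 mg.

1000 mg

CrCl = (140 − 67) × 100.5 / (72 × 1.36) = 7336.5 / 97.92 ≈ 74.9 mL/min
CrCl ≈ 75 mL/min.
niragliptin: ≥ 55 mL/min → 100% of 800 mg = 800 mg.
xoranavir: ≥ 65 mL/min → 100% of 200 mg = 200 mg.
Total = 800 + 200 = 1000 mg.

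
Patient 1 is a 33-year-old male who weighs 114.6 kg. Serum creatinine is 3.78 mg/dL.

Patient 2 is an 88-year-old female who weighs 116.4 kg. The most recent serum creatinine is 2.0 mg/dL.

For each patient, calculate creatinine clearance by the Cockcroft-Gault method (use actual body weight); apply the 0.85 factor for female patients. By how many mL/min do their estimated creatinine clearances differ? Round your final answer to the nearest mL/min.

9 mL/min

Patient 1: CrCl = (140 − 33) × 114.6 / (72 × 3.78) = 12262.2 / 272.16 ≈ 45.1 mL/min
Patient 2: CrCl = (140 − 88) × 116.4 / (72 × 2) × 0.85 = 6052.8 / 144.00 × 0.85 ≈ 35.7 mL/min
|45.1 − 35.7| = 9.4 mL/min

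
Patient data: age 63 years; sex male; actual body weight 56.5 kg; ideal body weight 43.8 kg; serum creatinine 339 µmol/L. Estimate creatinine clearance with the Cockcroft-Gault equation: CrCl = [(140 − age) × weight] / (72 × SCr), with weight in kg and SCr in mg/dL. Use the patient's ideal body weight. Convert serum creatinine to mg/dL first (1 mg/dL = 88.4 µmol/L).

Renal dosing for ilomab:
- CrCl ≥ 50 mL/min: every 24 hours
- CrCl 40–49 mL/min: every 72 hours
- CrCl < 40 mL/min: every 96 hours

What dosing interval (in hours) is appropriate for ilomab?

SCr = 339 / 88.4 = 3.835 mg/dL
CrCl = (140 − 63) × 43.8 / (72 × 3.835) = 3372.6 / 276.12 ≈ 12.2 mL/min
CrCl ≈ 12 mL/min → bracket < 40 mL/min → every 96 hours.

every 96 hours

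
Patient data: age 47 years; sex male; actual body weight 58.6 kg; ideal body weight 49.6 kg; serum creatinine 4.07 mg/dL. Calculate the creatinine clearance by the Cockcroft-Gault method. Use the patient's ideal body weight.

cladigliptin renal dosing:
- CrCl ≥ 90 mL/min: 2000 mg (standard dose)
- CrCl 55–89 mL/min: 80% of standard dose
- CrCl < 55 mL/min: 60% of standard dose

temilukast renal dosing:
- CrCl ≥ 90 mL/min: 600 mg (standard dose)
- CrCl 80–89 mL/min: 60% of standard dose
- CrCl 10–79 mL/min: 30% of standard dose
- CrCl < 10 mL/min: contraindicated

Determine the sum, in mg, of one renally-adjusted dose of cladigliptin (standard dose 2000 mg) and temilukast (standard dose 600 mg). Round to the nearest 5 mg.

1380 mg

CrCl = (140 − 47) × 49.6 / (72 × 4.07) = 4612.8 / 293.04 ≈ 15.7 mL/min
CrCl ≈ 16 mL/min.
cladigliptin: < 55 mL/min → 60% of 2000 mg = 1200 mg.
temilukast: 10–79 mL/min → 30% of 600 mg = 180 mg.
Total = 1200 + 180 = 1380 mg.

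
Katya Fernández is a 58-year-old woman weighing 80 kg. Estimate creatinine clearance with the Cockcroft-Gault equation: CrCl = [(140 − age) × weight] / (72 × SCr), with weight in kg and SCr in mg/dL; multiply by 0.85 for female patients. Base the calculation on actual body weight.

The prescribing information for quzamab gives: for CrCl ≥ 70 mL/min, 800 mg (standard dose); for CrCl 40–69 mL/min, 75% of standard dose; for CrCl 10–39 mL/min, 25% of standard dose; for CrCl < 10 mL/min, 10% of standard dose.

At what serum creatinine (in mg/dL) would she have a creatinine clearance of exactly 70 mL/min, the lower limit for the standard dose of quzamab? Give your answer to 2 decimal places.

1.11 mg/dL

Standard dose requires CrCl ≥ 70 mL/min.
Set (140 − 58) × 80 × 0.85 / (72 × SCr) = 70
SCr = (140 − 58) × 80 × 0.85 / (72 × 70) = 1.106 mg/dL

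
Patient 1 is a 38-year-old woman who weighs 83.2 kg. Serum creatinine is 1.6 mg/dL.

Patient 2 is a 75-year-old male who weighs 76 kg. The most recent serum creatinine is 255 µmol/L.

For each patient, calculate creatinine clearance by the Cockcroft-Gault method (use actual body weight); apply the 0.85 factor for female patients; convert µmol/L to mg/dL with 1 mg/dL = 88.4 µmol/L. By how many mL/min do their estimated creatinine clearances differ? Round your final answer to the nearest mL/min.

39 mL/min

Patient 1: CrCl = (140 − 38) × 83.2 / (72 × 1.6) × 0.85 = 8486.4 / 115.20 × 0.85 ≈ 62.6 mL/min
Patient 2: SCr = 255 / 88.4 = 2.885 mg/dL
Patient 2: CrCl = (140 − 75) × 76 / (72 × 2.885) = 4940.0 / 207.72 ≈ 23.8 mL/min
|62.6 − 23.8| = 38.8 mL/min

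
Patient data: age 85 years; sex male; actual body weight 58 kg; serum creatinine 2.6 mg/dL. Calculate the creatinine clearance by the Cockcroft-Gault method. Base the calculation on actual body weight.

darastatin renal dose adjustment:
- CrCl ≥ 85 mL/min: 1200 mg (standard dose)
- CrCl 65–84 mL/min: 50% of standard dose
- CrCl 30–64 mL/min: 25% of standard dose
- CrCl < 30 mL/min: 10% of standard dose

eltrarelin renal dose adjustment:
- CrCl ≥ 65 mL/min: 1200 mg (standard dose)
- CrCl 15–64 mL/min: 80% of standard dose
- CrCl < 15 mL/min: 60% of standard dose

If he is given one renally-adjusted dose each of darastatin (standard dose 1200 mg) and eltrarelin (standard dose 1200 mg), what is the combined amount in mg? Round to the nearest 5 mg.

1080 mg

CrCl = (140 − 85) × 58 / (72 × 2.6) = 3190.0 / 187.20 ≈ 17.0 mL/min
CrCl ≈ 17 mL/min.
darastatin: < 30 mL/min → 10% of 1200 mg = 120 mg.
eltrarelin: 15–64 mL/min → 80% of 1200 mg = 960 mg.
Total = 120 + 960 = 1080 mg.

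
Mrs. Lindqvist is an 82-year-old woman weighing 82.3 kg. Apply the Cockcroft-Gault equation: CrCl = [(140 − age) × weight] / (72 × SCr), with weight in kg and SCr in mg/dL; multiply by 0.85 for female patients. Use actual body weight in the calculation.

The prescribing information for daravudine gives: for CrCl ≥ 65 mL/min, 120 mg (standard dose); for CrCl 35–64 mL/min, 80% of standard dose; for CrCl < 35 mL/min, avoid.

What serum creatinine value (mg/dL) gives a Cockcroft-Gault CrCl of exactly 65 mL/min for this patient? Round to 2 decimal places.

0.87 mg/dL

Standard dose requires CrCl ≥ 65 mL/min.
Set (140 − 82) × 82.3 × 0.85 / (72 × SCr) = 65
SCr = (140 − 82) × 82.3 × 0.85 / (72 × 65) = 0.867 mg/dL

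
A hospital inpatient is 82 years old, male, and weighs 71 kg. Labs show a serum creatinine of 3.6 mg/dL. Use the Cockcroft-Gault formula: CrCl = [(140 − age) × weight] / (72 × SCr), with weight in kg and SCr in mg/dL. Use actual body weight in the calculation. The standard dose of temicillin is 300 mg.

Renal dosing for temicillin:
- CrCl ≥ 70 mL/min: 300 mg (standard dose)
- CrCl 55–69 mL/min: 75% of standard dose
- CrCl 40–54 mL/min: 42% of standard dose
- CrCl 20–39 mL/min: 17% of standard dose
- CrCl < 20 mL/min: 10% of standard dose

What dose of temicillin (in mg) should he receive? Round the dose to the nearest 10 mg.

CrCl = (140 − 82) × 71 / (72 × 3.6) = 4118.0 / 259.20 ≈ 15.9 mL/min
CrCl ≈ 16 mL/min → bracket < 20 mL/min.
10% of 300 mg = 30 mg

30 mg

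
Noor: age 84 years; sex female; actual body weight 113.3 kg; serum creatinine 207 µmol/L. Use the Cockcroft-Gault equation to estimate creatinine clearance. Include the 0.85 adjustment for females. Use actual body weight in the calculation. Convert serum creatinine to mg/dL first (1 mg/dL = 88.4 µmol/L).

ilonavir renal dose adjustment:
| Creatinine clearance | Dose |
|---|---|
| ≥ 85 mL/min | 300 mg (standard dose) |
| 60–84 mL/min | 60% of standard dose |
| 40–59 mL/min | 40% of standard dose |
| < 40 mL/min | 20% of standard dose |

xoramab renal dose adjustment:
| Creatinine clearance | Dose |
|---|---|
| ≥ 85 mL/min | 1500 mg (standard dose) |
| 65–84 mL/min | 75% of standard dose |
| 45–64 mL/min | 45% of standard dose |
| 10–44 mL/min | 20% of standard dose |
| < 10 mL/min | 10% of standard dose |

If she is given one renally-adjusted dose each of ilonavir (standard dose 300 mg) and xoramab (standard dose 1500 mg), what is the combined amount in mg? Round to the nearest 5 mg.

360 mg

SCr = 207 / 88.4 = 2.342 mg/dL
CrCl = (140 − 84) × 113.3 / (72 × 2.342) × 0.85 = 6344.8 / 168.62 × 0.85 ≈ 32.0 mL/min
CrCl ≈ 32 mL/min.
ilonavir: < 40 mL/min → 20% of 300 mg = 60 mg.
xoramab: 10–44 mL/min → 20% of 1500 mg = 300 mg.
Total = 60 + 300 = 360 mg.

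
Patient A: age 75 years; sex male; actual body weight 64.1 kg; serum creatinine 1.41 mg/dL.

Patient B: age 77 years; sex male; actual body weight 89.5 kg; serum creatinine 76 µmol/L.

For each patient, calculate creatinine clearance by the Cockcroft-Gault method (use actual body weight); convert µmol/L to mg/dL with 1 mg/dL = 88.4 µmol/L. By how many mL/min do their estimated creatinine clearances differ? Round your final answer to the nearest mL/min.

50 mL/min

Patient A: CrCl = (140 − 75) × 64.1 / (72 × 1.41) = 4166.5 / 101.52 ≈ 41.0 mL/min
Patient B: SCr = 76 / 88.4 = 0.86 mg/dL
Patient B: CrCl = (140 − 77) × 89.5 / (72 × 0.86) = 5638.5 / 61.92 ≈ 91.1 mL/min
|41.0 − 91.1| = 50.1 mL/min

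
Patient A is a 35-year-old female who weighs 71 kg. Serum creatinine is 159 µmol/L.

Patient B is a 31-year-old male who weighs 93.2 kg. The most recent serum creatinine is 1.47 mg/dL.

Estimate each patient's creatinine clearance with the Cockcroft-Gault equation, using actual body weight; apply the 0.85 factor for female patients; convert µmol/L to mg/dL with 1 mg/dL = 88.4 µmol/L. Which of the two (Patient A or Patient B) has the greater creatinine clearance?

Patient A: SCr = 159 / 88.4 = 1.799 mg/dL
Patient A: CrCl = (140 − 35) × 71 / (72 × 1.799) × 0.85 = 7455.0 / 129.53 × 0.85 ≈ 48.9 mL/min
Patient B: CrCl = (140 − 31) × 93.2 / (72 × 1.47) = 10158.8 / 105.84 ≈ 96.0 mL/min
48.9 vs 96.0 mL/min → Patient B is higher.

Patient B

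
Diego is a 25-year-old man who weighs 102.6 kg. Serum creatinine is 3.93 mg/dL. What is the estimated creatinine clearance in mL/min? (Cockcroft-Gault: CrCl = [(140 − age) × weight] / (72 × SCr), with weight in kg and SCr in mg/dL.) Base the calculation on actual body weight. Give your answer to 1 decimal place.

41.7 mL/min

CrCl = (140 − 25) × 102.6 / (72 × 3.93) = 11799.0 / 282.96 ≈ 41.7 mL/min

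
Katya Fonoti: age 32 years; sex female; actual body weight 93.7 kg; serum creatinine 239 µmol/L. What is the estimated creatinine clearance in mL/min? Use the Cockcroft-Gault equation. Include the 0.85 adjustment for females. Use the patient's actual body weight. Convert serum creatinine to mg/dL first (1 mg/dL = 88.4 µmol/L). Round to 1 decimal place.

44.2 mL/min

SCr = 239 / 88.4 = 2.704 mg/dL
CrCl = (140 − 32) × 93.7 / (72 × 2.704) × 0.85 = 10119.6 / 194.69 × 0.85 ≈ 44.2 mL/min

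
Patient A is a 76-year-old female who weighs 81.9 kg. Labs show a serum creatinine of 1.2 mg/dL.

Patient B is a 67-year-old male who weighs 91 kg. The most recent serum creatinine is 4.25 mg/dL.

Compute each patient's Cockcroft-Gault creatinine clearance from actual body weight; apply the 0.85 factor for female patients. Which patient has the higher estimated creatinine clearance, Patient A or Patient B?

Patient A

Patient A: CrCl = (140 − 76) × 81.9 / (72 × 1.2) × 0.85 = 5241.6 / 86.40 × 0.85 ≈ 51.6 mL/min
Patient B: CrCl = (140 − 67) × 91 / (72 × 4.25) = 6643.0 / 306.00 ≈ 21.7 mL/min
51.6 vs 21.7 mL/min → Patient A is higher.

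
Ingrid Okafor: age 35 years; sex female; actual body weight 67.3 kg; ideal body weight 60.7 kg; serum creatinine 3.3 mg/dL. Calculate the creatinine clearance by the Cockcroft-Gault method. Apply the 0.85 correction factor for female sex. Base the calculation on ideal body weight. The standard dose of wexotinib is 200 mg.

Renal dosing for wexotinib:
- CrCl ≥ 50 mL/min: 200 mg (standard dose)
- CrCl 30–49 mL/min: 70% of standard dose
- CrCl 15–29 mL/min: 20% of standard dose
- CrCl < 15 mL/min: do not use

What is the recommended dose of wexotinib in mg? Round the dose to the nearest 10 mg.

CrCl = (140 − 35) × 60.7 / (72 × 3.3) × 0.85 = 6373.5 / 237.60 × 0.85 ≈ 22.8 mL/min
CrCl ≈ 23 mL/min → bracket 15–29 mL/min.
20% of 200 mg = 40 mg

40 mg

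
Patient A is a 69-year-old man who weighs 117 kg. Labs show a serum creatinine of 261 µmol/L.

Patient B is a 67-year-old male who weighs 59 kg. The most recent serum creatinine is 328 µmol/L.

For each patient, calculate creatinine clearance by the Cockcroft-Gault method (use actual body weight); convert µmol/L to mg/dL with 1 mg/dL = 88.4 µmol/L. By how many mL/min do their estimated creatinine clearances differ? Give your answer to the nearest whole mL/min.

23 mL/min

Patient A: SCr = 261 / 88.4 = 2.952 mg/dL
Patient A: CrCl = (140 − 69) × 117 / (72 × 2.952) = 8307.0 / 212.54 ≈ 39.1 mL/min
Patient B: SCr = 328 / 88.4 = 3.71 mg/dL
Patient B: CrCl = (140 − 67) × 59 / (72 × 3.71) = 4307.0 / 267.12 ≈ 16.1 mL/min
|39.1 − 16.1| = 23.0 mL/min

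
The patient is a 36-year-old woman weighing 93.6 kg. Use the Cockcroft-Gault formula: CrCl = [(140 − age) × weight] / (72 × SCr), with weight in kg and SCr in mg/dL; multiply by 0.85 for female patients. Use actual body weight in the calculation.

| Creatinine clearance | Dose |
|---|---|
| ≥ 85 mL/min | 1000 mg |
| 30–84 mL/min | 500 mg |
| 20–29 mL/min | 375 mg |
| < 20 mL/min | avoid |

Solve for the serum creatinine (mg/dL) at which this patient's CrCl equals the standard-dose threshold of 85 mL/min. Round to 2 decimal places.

1.35 mg/dL

Standard dose requires CrCl ≥ 85 mL/min.
Set (140 − 36) × 93.6 × 0.85 / (72 × SCr) = 85
SCr = (140 − 36) × 93.6 × 0.85 / (72 × 85) = 1.352 mg/dL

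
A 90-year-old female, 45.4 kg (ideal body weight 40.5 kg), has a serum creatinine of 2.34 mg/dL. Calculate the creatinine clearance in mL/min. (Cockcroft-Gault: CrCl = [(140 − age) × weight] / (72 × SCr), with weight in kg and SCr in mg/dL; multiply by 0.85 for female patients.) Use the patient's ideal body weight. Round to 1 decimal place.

CrCl = (140 − 90) × 40.5 / (72 × 2.34) × 0.85 = 2025.0 / 168.48 × 0.85 ≈ 10.2 mL/min

10.2 mL/min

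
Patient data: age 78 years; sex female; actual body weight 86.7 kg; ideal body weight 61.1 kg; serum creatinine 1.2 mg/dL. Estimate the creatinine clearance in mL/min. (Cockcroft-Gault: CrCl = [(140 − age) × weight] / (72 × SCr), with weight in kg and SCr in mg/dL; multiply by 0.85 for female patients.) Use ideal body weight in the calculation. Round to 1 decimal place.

37.3 mL/min

CrCl = (140 − 78) × 61.1 / (72 × 1.2) × 0.85 = 3788.2 / 86.40 × 0.85 ≈ 37.3 mL/min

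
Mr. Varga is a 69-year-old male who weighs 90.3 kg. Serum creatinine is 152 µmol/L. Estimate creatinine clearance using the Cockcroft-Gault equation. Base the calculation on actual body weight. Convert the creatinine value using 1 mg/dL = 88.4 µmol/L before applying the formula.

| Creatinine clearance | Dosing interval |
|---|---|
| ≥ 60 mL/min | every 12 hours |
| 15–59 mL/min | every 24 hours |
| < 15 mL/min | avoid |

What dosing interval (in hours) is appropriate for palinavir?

SCr = 152 / 88.4 = 1.719 mg/dL
CrCl = (140 − 69) × 90.3 / (72 × 1.719) = 6411.3 / 123.77 ≈ 51.8 mL/min
CrCl ≈ 52 mL/min → bracket 15–59 mL/min → every 24 hours.

every 24 hours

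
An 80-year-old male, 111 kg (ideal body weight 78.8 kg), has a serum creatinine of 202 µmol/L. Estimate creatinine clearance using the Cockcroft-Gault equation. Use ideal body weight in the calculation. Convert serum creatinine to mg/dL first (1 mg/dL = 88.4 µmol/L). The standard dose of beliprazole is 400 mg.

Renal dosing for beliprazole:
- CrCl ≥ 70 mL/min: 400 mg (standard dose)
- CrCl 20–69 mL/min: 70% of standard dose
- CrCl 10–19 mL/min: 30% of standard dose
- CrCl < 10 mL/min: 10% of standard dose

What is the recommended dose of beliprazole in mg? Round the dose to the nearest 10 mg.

280 mg

SCr = 202 / 88.4 = 2.285 mg/dL
CrCl = (140 − 80) × 78.8 / (72 × 2.285) = 4728.0 / 164.52 ≈ 28.7 mL/min
CrCl ≈ 29 mL/min → bracket 20–69 mL/min.
70% of 400 mg = 280 mg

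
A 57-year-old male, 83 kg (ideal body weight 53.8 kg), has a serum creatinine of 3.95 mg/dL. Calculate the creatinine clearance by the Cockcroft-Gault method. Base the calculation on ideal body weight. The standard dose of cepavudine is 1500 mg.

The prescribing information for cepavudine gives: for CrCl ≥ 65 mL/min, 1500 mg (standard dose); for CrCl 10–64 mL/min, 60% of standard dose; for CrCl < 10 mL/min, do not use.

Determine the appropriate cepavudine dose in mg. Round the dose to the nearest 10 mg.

CrCl = (140 − 57) × 53.8 / (72 × 3.95) = 4465.4 / 284.40 ≈ 15.7 mL/min
CrCl ≈ 16 mL/min → bracket 10–64 mL/min.
60% of 1500 mg = 900 mg

900 mg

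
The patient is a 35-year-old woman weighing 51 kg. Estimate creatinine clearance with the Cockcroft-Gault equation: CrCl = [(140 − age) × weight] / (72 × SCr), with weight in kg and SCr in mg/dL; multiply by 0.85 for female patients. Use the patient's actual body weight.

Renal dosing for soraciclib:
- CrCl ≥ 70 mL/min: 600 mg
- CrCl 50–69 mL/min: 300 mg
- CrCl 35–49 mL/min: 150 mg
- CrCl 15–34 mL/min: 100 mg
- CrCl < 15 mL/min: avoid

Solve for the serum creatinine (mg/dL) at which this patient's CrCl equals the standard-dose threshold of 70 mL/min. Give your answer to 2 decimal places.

0.90 mg/dL

Standard dose requires CrCl ≥ 70 mL/min.
Set (140 − 35) × 51 × 0.85 / (72 × SCr) = 70
SCr = (140 − 35) × 51 × 0.85 / (72 × 70) = 0.903 mg/dL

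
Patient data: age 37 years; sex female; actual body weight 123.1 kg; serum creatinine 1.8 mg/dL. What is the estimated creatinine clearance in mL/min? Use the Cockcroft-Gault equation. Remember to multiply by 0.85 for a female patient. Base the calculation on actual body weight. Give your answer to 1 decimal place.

83.2 mL/min

CrCl = (140 − 37) × 123.1 / (72 × 1.8) × 0.85 = 12679.3 / 129.60 × 0.85 ≈ 83.2 mL/min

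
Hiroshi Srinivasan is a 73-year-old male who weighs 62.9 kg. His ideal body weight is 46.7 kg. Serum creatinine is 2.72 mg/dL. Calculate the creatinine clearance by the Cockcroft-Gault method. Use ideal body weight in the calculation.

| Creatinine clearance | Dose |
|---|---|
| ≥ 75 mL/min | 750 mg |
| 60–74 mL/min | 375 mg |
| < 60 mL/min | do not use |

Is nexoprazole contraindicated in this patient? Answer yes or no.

yes

CrCl = (140 − 73) × 46.7 / (72 × 2.72) = 3128.9 / 195.84 ≈ 16.0 mL/min
CrCl ≈ 16 mL/min, which is < 60 mL/min.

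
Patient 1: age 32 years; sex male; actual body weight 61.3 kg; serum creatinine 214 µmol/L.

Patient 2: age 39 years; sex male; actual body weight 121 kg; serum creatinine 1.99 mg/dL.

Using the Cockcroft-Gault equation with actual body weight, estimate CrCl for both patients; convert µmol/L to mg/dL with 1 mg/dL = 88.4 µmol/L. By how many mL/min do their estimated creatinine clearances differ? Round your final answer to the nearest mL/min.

47 mL/min

Patient 1: SCr = 214 / 88.4 = 2.421 mg/dL
Patient 1: CrCl = (140 − 32) × 61.3 / (72 × 2.421) = 6620.4 / 174.31 ≈ 38.0 mL/min
Patient 2: CrCl = (140 − 39) × 121 / (72 × 1.99) = 12221.0 / 143.28 ≈ 85.3 mL/min
|38.0 − 85.3| = 47.3 mL/min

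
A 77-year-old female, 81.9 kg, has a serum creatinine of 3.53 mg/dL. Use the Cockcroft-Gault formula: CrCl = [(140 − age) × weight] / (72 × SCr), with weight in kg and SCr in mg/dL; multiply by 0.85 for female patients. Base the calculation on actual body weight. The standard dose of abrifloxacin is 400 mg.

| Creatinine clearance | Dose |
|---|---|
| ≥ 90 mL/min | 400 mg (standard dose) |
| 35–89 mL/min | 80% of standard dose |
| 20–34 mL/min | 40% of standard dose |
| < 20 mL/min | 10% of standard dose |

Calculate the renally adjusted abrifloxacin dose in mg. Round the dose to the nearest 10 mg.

CrCl = (140 − 77) × 81.9 / (72 × 3.53) × 0.85 = 5159.7 / 254.16 × 0.85 ≈ 17.3 mL/min
CrCl ≈ 17 mL/min → bracket < 20 mL/min.
10% of 400 mg = 40 mg

40 mg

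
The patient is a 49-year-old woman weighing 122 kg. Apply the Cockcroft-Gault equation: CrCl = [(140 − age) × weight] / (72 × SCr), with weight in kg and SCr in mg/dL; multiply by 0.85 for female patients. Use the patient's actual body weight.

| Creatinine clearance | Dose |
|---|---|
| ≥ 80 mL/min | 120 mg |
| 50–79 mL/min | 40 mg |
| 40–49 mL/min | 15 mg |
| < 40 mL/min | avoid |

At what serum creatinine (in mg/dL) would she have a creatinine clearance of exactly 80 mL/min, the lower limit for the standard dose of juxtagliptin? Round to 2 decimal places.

Standard dose requires CrCl ≥ 80 mL/min.
Set (140 − 49) × 122 × 0.85 / (72 × SCr) = 80
SCr = (140 − 49) × 122 × 0.85 / (72 × 80) = 1.638 mg/dL

1.64 mg/dL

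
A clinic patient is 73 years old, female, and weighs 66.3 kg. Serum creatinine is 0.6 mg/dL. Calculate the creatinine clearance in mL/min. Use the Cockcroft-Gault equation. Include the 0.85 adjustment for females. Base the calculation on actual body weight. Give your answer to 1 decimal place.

87.4 mL/min

CrCl = (140 − 73) × 66.3 / (72 × 0.6) × 0.85 = 4442.1 / 43.20 × 0.85 ≈ 87.4 mL/min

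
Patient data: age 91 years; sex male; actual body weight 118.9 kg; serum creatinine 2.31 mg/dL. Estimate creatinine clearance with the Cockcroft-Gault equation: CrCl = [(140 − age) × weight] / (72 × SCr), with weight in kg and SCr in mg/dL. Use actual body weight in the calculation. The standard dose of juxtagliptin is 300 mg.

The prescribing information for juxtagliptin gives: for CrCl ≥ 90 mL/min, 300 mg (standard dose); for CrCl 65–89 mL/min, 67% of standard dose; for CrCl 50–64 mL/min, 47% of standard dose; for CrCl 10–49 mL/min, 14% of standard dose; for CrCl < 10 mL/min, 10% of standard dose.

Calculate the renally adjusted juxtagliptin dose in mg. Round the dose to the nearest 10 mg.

CrCl = (140 − 91) × 118.9 / (72 × 2.31) = 5826.1 / 166.32 ≈ 35.0 mL/min
CrCl ≈ 35 mL/min → bracket 10–49 mL/min.
14% of 300 mg = 42 mg → 40 mg

40 mg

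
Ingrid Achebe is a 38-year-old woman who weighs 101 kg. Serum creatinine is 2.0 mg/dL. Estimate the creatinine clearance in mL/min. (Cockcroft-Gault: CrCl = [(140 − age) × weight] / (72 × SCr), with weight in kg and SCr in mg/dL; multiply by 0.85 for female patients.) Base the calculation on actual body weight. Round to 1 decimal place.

CrCl = (140 − 38) × 101 / (72 × 2) × 0.85 = 10302.0 / 144.00 × 0.85 ≈ 60.8 mL/min

60.8 mL/min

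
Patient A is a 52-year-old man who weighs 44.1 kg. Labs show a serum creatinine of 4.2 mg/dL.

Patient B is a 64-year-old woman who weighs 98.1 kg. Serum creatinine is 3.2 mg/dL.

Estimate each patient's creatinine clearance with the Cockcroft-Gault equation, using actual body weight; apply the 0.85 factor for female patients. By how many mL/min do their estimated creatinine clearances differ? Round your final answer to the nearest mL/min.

Patient A: CrCl = (140 − 52) × 44.1 / (72 × 4.2) = 3880.8 / 302.40 ≈ 12.8 mL/min
Patient B: CrCl = (140 − 64) × 98.1 / (72 × 3.2) × 0.85 = 7455.6 / 230.40 × 0.85 ≈ 27.5 mL/min
|12.8 − 27.5| = 14.7 mL/min

15 mL/min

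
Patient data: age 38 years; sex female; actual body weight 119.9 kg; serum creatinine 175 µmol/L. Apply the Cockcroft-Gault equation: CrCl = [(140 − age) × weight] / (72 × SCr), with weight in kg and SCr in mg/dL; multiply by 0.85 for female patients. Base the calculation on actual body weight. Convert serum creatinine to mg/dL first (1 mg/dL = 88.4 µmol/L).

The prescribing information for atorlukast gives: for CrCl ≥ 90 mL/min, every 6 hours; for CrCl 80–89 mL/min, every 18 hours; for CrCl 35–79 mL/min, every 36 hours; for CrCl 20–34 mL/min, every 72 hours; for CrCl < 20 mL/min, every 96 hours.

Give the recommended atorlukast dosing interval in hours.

every 36 hours

SCr = 175 / 88.4 = 1.98 mg/dL
CrCl = (140 − 38) × 119.9 / (72 × 1.98) × 0.85 = 12229.8 / 142.56 × 0.85 ≈ 72.9 mL/min
CrCl ≈ 73 mL/min → bracket 35–79 mL/min → every 36 hours.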